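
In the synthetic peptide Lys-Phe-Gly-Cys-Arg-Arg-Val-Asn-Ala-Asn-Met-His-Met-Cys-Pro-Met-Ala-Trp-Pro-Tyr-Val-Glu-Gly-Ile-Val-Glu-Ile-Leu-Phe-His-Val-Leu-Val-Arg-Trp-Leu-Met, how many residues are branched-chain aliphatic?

10

The BCAAs are Val, Leu, and Ile — aliphatic side chains with a branch point.
Matching residues: Val7, Val21, Ile24, Val25, Ile27, Leu28, Val31, Leu32, Val33, Leu36.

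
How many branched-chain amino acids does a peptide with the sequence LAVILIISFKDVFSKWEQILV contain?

V, L, and I make up the branched-chain aliphatic group.
Matching residues: L1, V3, I4, L5, I6, I7, V12, I19, L20, V21.

10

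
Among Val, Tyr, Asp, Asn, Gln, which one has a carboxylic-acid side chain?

Asp

The acidic residues are Asp (D) and Glu (E), whose side chains end in a carboxylate group.
Of the listed options, only Asp belongs to this group.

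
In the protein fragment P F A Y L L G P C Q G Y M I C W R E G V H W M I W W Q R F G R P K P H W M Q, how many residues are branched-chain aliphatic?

The BCAAs are Val, Leu, and Ile — aliphatic side chains with a branch point.
Matching residues: L5, L6, I14, V20, I24.

5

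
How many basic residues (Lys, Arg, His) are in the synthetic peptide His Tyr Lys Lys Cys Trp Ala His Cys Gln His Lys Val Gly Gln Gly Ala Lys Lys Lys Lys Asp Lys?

11

Matching residues: His1, Lys3, Lys4, His8, His11, Lys12, Lys18, Lys19, Lys20, Lys21, Lys23.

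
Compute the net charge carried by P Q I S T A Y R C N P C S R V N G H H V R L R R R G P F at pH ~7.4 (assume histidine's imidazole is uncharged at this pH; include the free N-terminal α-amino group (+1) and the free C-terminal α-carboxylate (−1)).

Near pH 7.4, K and R contribute +1 each, D and E contribute −1 each, and every other side chain (His included, as stated) is uncharged.
Positive (K, R): R8, R14, R21, R23, R24, R25 → +6.
Negative (D, E): none → −0.
The N-terminus (+1) and C-terminus (−1) cancel.
Net charge = (+6) + (−0) = +6.

+6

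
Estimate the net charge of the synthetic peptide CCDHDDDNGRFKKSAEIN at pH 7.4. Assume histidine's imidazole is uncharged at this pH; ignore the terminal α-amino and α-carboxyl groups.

The side chains ionized at physiological pH are Lys/Arg (+1) and Asp/Glu (−1); with His treated as neutral, nothing else contributes.
Positive (K, R): R10, K12, K13 → +3.
Negative (D, E): D3, D5, D6, D7, E16 → −5.
Net charge = (+3) + (−5) = −2.

-2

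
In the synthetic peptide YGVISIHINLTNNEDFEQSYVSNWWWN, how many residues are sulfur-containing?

Cysteine (C, thiol) and methionine (M, thioether) are the two sulfur-containing amino acids.
None of the 27 residues belong to this group.

0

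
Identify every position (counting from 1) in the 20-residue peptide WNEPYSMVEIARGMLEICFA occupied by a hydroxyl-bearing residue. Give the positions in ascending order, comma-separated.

5, 6

S, T, and Y are the three residues with a side-chain hydroxyl.
Matching residues: Y5, S6.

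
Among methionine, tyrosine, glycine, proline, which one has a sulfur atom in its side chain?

methionine

The sulfur-bearing residues are cysteine (–SH) and methionine (–S–CH₃).
Of the listed options, only methionine belongs to this group.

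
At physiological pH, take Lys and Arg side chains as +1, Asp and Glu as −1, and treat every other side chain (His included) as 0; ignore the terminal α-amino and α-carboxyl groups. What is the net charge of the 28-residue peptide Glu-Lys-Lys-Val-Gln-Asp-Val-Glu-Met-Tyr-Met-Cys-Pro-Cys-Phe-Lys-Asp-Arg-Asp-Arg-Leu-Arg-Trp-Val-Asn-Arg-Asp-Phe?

+1

Positive (K, R): Lys2, Lys3, Lys16, Arg18, Arg20, Arg22, Arg26 → +7.
Negative (D, E): Glu1, Asp6, Glu8, Asp17, Asp19, Asp27 → −6.
Net charge = (+7) + (−6) = +1.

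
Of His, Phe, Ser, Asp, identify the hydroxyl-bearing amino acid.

Ser

Serine (S), threonine (T), and tyrosine (Y) each carry a hydroxyl group on the side chain.
Of the listed options, only Ser belongs to this group.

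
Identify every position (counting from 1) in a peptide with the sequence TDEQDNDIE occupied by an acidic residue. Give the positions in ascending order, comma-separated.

2, 3, 5, 7, 9

The acidic residues are Asp (D) and Glu (E), whose side chains end in a carboxylate group.
Matching residues: D2, E3, D5, D7, E9.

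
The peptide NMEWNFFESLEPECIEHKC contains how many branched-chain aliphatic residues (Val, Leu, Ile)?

2

Matching residues: L10, I15.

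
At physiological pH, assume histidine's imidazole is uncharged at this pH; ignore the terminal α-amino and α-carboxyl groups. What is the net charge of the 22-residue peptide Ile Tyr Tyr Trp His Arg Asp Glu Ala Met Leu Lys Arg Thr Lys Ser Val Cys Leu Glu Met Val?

At pH ~7.4 the Lys and Arg side chains are protonated (+1), the Asp and Glu side chains are deprotonated (−1), and with His taken as neutral all other side chains carry no charge.
Positive (K, R): Arg6, Lys12, Arg13, Lys15 → +4.
Negative (D, E): Asp7, Glu8, Glu20 → −3.
Net charge = (+4) + (−3) = +1.

+1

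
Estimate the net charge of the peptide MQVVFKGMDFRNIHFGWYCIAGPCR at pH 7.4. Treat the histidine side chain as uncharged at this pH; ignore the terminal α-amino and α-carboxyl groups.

The side chains ionized at physiological pH are Lys/Arg (+1) and Asp/Glu (−1); with His treated as neutral, nothing else contributes.
Positive (K, R): K6, R11, R25 → +3.
Negative (D, E): D9 → −1.
Net charge = (+3) + (−1) = +2.

+2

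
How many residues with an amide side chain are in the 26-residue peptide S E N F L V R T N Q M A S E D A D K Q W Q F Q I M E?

Asparagine (N) and glutamine (Q) have uncharged amide side chains.
Matching residues: N3, N9, Q10, Q19, Q21, Q23.

6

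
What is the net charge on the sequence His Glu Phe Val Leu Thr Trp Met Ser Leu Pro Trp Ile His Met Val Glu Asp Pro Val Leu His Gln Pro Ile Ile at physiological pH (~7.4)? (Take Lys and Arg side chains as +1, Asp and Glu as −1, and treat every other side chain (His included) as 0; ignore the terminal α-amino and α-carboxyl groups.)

Positive (K, R): none → +0.
Negative (D, E): Glu2, Glu17, Asp18 → −3.
Net charge = (+0) + (−3) = −3.

-3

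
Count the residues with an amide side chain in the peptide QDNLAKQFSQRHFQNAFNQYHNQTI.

10

Only N (asparagine) and Q (glutamine) carry a side-chain carboxamide.
Matching residues: Q1, N3, Q7, Q10, Q14, N15, N18, Q19, N22, Q23.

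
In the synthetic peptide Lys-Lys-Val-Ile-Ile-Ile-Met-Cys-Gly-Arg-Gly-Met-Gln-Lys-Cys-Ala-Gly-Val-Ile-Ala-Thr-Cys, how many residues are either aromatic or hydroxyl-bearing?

1

Aromatic: F, W, Y. Hydroxyl-bearing: S, T, Y.
Aromatic residues here: none (0).
Hydroxyl-bearing residues here: Thr21 (1).
(Y belongs to both groups, but none appear in this sequence.) Total = 0 + 1 = 1.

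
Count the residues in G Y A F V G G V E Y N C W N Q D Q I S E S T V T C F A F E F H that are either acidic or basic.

Acidic: D, E. Basic: H, K, R.
Acidic residues here: E9, D16, E20, E29 (4).
Basic residues here: H31 (1).
The two groups share no amino acid, so total = 4 + 1 = 5.

5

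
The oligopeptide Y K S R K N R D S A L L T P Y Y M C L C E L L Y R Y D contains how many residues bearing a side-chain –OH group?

Serine (S), threonine (T), and tyrosine (Y) each carry a hydroxyl group on the side chain.
Matching residues: Y1, S3, S9, T13, Y15, Y16, Y24, Y26.

8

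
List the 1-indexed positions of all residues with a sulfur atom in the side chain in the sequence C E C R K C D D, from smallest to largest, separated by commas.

1, 3, 6

Cysteine (C, thiol) and methionine (M, thioether) are the two sulfur-containing amino acids.
Matching residues: C1, C3, C6.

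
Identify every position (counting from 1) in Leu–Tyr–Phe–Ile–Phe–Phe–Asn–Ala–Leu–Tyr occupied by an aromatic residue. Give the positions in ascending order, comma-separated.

2, 3, 5, 6, 10

F, W, and Y each carry an aromatic ring on the side chain.
Matching residues: Tyr2, Phe3, Phe5, Phe6, Tyr10.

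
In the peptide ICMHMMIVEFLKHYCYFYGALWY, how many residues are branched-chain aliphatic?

The BCAAs are Val, Leu, and Ile — aliphatic side chains with a branch point.
Matching residues: I1, I7, V8, L11, L21.

5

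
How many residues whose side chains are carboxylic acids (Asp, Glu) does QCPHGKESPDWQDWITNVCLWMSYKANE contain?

4

Matching residues: E7, D10, D13, E28.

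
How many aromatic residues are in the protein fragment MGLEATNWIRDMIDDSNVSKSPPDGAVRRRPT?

F, W, and Y each carry an aromatic ring on the side chain.
Matching residues: W8.

1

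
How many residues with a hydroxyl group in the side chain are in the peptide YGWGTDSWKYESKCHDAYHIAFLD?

The –OH-bearing residues are Ser, Thr (aliphatic alcohols), and Tyr (phenol).
Matching residues: Y1, T5, S7, Y10, S12, Y18.

6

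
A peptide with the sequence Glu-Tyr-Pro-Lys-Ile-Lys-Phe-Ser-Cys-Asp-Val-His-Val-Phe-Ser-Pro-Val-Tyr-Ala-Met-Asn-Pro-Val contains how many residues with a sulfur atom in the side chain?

Cysteine (C, thiol) and methionine (M, thioether) are the two sulfur-containing amino acids.
Matching residues: Cys9, Met20.

2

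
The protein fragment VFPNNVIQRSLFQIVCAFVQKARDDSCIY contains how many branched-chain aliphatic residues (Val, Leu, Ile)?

Matching residues: V1, V6, I7, L11, I14, V15, V19, I28.

8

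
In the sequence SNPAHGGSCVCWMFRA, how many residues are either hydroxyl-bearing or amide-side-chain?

Hydroxyl-bearing: S, T, Y. Amide-side-chain: N, Q.
Hydroxyl-bearing residues here: S1, S8 (2).
Amide-side-chain residues here: N2 (1).
The two groups share no amino acid, so total = 2 + 1 = 3.

3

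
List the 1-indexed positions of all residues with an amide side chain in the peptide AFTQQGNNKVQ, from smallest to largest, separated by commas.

The amide-side-chain residues are Asn (N) and Gln (Q).
Matching residues: Q4, Q5, N7, N8, Q11.

4, 5, 7, 8, 11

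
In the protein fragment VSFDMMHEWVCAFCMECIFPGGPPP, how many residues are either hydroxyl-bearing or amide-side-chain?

Hydroxyl-bearing: S, T, Y. Amide-side-chain: N, Q.
Hydroxyl-bearing residues here: S2 (1).
Amide-side-chain residues here: none (0).
The two groups share no amino acid, so total = 1 + 0 = 1.

1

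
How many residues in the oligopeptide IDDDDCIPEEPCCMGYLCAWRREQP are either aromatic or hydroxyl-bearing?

2

Aromatic: F, W, Y. Hydroxyl-bearing: S, T, Y.
Aromatic residues here: Y16, W20 (2).
Hydroxyl-bearing residues here: Y16 (1).
Y is in both groups, so the 1 Y residue must not be double-counted.
Total = 2 + 1 − 1 = 2.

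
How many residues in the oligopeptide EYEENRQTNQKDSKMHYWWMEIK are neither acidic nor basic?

Acidic: D, E. Basic: K, R, H. All other residues are neither.
Matching residues: Y2, N5, Q7, T8, N9, Q10, S13, M15, Y17, W18, W19, M20, I22.

13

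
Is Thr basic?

No

Lysine (K), arginine (R), and histidine (H) have basic, nitrogen-containing side chains.
Threonine is not in this group.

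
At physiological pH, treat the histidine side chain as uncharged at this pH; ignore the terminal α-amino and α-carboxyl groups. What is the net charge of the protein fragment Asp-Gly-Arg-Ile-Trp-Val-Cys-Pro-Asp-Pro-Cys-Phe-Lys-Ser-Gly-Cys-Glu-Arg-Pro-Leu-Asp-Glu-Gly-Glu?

The side chains ionized at physiological pH are Lys/Arg (+1) and Asp/Glu (−1); with His treated as neutral, nothing else contributes.
Positive (K, R): Arg3, Lys13, Arg18 → +3.
Negative (D, E): Asp1, Asp9, Glu17, Asp21, Glu22, Glu24 → −6.
Net charge = (+3) + (−6) = −3.

-3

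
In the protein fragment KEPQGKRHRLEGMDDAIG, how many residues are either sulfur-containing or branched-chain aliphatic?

Sulfur-containing: C, M. Branched-chain aliphatic: I, L, V.
Sulfur-containing residues here: M13 (1).
Branched-chain aliphatic residues here: L10, I17 (2).
The two groups share no amino acid, so total = 1 + 2 = 3.

3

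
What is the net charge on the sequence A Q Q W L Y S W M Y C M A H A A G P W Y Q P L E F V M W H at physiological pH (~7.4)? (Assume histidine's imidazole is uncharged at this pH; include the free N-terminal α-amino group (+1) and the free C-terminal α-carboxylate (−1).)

-1

The side chains ionized at physiological pH are Lys/Arg (+1) and Asp/Glu (−1); with His treated as neutral, nothing else contributes.
Positive (K, R): none → +0.
Negative (D, E): E24 → −1.
The N-terminus (+1) and C-terminus (−1) cancel.
Net charge = (+0) + (−1) = −1.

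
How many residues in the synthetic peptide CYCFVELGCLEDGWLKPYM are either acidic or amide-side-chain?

Acidic: D, E. Amide-side-chain: N, Q.
Acidic residues here: E6, E11, D12 (3).
Amide-side-chain residues here: none (0).
The two groups share no amino acid, so total = 3 + 0 = 3.

3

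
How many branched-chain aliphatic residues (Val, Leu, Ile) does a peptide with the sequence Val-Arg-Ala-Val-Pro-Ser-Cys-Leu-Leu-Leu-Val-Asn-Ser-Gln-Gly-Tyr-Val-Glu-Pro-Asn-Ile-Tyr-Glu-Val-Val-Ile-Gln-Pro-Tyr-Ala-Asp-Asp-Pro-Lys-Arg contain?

Matching residues: Val1, Val4, Leu8, Leu9, Leu10, Val11, Val17, Ile21, Val24, Val25, Ile26.

11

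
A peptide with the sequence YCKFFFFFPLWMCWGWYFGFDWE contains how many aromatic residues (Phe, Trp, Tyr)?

13

Matching residues: Y1, F4, F5, F6, F7, F8, W11, W14, W16, Y17, F18, F20, W22.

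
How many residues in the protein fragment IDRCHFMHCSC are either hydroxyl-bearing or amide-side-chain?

1

Hydroxyl-bearing: S, T, Y. Amide-side-chain: N, Q.
Hydroxyl-bearing residues here: S10 (1).
Amide-side-chain residues here: none (0).
The two groups share no amino acid, so total = 1 + 0 = 1.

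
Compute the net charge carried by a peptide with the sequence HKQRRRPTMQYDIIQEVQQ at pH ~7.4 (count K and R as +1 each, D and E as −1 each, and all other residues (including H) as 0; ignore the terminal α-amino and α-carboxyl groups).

Positive (K, R): K2, R4, R5, R6 → +4.
Negative (D, E): D12, E16 → −2.
Net charge = (+4) + (−2) = +2.

+2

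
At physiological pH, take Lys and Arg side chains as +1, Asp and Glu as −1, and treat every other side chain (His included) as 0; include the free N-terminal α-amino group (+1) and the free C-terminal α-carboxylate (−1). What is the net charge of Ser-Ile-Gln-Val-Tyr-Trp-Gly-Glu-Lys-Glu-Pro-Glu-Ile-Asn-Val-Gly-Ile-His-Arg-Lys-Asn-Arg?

Positive (K, R): Lys9, Arg19, Lys20, Arg22 → +4.
Negative (D, E): Glu8, Glu10, Glu12 → −3.
The N-terminus (+1) and C-terminus (−1) cancel.
Net charge = (+4) + (−3) = +1.

+1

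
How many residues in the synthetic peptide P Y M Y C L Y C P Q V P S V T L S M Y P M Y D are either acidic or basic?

1

Acidic: D, E. Basic: H, K, R.
Acidic residues here: D23 (1).
Basic residues here: none (0).
The two groups share no amino acid, so total = 1 + 0 = 1.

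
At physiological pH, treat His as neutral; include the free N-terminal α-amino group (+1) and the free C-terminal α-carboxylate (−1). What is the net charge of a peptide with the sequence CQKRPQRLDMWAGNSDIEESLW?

At pH ~7.4 the Lys and Arg side chains are protonated (+1), the Asp and Glu side chains are deprotonated (−1), and with His taken as neutral all other side chains carry no charge.
Positive (K, R): K3, R4, R7 → +3.
Negative (D, E): D9, D16, E18, E19 → −4.
The N-terminus (+1) and C-terminus (−1) cancel.
Net charge = (+3) + (−4) = −1.

-1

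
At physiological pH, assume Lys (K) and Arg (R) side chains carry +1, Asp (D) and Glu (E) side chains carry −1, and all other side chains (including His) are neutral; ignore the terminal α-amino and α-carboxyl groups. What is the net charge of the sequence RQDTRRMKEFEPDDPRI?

Positive (K, R): R1, R5, R6, K8, R16 → +5.
Negative (D, E): D3, E9, E11, D13, D14 → −5.
Net charge = (+5) + (−5) = 0.

0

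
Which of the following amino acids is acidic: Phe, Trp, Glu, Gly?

Glu

Aspartate (D) and glutamate (E) have carboxylic-acid side chains and are the acidic amino acids.
Of the listed options, only Glu belongs to this group.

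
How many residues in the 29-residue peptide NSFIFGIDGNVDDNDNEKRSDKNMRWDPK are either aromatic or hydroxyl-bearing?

Aromatic: F, W, Y. Hydroxyl-bearing: S, T, Y.
Aromatic residues here: F3, F5, W26 (3).
Hydroxyl-bearing residues here: S2, S20 (2).
(Y belongs to both groups, but none appear in this sequence.) Total = 3 + 2 = 5.

5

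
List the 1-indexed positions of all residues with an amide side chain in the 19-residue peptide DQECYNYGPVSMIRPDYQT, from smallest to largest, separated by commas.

2, 6, 18

Only N (asparagine) and Q (glutamine) carry a side-chain carboxamide.
Matching residues: Q2, N6, Q18.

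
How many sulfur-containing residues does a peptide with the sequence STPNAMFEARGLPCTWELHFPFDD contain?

Cysteine (C, thiol) and methionine (M, thioether) are the two sulfur-containing amino acids.
Matching residues: M6, C14.

2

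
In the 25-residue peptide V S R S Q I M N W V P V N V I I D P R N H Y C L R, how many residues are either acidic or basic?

Acidic: D, E. Basic: H, K, R.
Acidic residues here: D17 (1).
Basic residues here: R3, R19, H21, R25 (4).
The two groups share no amino acid, so total = 1 + 4 = 5.

5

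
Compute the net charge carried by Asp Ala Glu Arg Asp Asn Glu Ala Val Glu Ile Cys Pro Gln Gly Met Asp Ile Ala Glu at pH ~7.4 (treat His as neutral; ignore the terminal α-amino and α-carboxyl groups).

-6

Near pH 7.4, K and R contribute +1 each, D and E contribute −1 each, and every other side chain (His included, as stated) is uncharged.
Positive (K, R): Arg4 → +1.
Negative (D, E): Asp1, Glu3, Asp5, Glu7, Glu10, Asp17, Glu20 → −7.
Net charge = (+1) + (−7) = −6.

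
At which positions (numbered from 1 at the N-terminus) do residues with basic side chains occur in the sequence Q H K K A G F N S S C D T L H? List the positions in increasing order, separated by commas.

The basic amino acids are Lys (K), Arg (R), and His (H).
Matching residues: H2, K3, K4, H15.

2, 3, 4, 15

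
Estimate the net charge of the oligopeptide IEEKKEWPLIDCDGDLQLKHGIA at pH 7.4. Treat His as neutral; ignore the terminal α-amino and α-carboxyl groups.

Near pH 7.4, K and R contribute +1 each, D and E contribute −1 each, and every other side chain (His included, as stated) is uncharged.
Positive (K, R): K4, K5, K19 → +3.
Negative (D, E): E2, E3, E6, D11, D13, D15 → −6.
Net charge = (+3) + (−6) = −3.

-3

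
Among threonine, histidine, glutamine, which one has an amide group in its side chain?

Only N (asparagine) and Q (glutamine) carry a side-chain carboxamide.
Of the listed options, only glutamine belongs to this group.

glutamine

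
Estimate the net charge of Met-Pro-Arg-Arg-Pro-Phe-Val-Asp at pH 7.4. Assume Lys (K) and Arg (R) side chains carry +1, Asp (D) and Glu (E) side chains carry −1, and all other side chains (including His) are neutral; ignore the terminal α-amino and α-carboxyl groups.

+1

Positive (K, R): Arg3, Arg4 → +2.
Negative (D, E): Asp8 → −1.
Net charge = (+2) + (−1) = +1.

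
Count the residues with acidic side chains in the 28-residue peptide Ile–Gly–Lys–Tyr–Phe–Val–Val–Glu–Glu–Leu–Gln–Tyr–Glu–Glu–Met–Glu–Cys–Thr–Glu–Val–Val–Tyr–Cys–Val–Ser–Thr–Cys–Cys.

6

Aspartate (D) and glutamate (E) have carboxylic-acid side chains and are the acidic amino acids.
Matching residues: Glu8, Glu9, Glu13, Glu14, Glu16, Glu19.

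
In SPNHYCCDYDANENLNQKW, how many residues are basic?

K, R, and H are the three residues with basic side chains (ε-amine, guanidinium, and imidazole respectively).
Matching residues: H4, K18.

2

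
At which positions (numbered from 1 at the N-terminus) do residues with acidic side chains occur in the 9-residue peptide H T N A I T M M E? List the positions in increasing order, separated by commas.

9

Only D (aspartate) and E (glutamate) carry a side-chain carboxylic acid.
Matching residues: E9.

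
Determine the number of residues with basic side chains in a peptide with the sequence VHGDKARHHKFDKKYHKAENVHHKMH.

14

Lysine (K), arginine (R), and histidine (H) have basic, nitrogen-containing side chains.
Matching residues: H2, K5, R7, H8, H9, K10, K13, K14, H16, K17, H22, H23, K24, H26.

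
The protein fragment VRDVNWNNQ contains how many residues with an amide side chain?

4

Only N (asparagine) and Q (glutamine) carry a side-chain carboxamide.
Matching residues: N5, N7, N8, Q9.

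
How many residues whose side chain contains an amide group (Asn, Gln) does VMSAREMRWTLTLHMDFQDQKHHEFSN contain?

Matching residues: Q18, Q20, N27.

3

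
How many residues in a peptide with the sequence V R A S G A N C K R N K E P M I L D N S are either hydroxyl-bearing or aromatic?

Hydroxyl-bearing: S, T, Y. Aromatic: F, W, Y.
Hydroxyl-bearing residues here: S4, S20 (2).
Aromatic residues here: none (0).
(Y belongs to both groups, but none appear in this sequence.) Total = 2 + 0 = 2.

2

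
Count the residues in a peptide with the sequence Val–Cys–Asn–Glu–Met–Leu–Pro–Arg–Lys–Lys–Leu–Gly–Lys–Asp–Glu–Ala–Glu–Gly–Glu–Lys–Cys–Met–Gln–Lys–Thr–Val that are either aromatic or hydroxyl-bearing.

Aromatic: F, W, Y. Hydroxyl-bearing: S, T, Y.
Aromatic residues here: none (0).
Hydroxyl-bearing residues here: Thr25 (1).
(Y belongs to both groups, but none appear in this sequence.) Total = 0 + 1 = 1.

1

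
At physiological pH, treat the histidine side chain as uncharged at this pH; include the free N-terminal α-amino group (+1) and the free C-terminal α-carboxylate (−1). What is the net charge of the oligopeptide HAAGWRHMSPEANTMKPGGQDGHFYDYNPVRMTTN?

0

At pH ~7.4 the Lys and Arg side chains are protonated (+1), the Asp and Glu side chains are deprotonated (−1), and with His taken as neutral all other side chains carry no charge.
Positive (K, R): R6, K16, R31 → +3.
Negative (D, E): E11, D21, D26 → −3.
The N-terminus (+1) and C-terminus (−1) cancel.
Net charge = (+3) + (−3) = 0.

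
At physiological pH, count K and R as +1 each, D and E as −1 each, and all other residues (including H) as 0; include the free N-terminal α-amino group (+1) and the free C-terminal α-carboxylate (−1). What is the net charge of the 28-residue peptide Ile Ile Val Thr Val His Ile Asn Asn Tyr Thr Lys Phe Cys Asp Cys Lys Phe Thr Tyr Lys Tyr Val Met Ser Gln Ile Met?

+2

Positive (K, R): Lys12, Lys17, Lys21 → +3.
Negative (D, E): Asp15 → −1.
The N-terminus (+1) and C-terminus (−1) cancel.
Net charge = (+3) + (−1) = +2.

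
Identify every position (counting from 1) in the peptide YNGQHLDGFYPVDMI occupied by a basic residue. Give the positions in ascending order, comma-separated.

The basic amino acids are Lys (K), Arg (R), and His (H).
Matching residues: H5.

5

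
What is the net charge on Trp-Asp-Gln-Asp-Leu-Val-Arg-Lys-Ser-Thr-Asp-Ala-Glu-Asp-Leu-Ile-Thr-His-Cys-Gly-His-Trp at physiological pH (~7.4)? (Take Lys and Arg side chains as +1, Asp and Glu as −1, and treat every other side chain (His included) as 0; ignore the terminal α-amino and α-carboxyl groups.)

Positive (K, R): Arg7, Lys8 → +2.
Negative (D, E): Asp2, Asp4, Asp11, Glu13, Asp14 → −5.
Net charge = (+2) + (−5) = −3.

-3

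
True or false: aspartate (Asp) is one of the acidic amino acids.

True

The acidic residues are Asp (D) and Glu (E), whose side chains end in a carboxylate group.
Aspartate is in this group.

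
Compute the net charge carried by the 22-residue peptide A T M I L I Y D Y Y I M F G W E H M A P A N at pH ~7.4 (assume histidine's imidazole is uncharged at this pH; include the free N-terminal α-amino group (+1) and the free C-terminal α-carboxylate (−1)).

Near pH 7.4, K and R contribute +1 each, D and E contribute −1 each, and every other side chain (His included, as stated) is uncharged.
Positive (K, R): none → +0.
Negative (D, E): D8, E16 → −2.
The N-terminus (+1) and C-terminus (−1) cancel.
Net charge = (+0) + (−2) = −2.

-2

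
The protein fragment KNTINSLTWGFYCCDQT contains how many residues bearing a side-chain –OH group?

5

S, T, and Y are the three residues with a side-chain hydroxyl.
Matching residues: T3, S6, T8, Y12, T17.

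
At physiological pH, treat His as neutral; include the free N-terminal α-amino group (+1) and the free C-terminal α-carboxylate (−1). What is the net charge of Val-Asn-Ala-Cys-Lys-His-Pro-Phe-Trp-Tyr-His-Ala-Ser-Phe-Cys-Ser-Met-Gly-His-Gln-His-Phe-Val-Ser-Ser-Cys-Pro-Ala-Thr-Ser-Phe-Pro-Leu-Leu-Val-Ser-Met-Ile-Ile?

The side chains ionized at physiological pH are Lys/Arg (+1) and Asp/Glu (−1); with His treated as neutral, nothing else contributes.
Positive (K, R): Lys5 → +1.
Negative (D, E): none → −0.
The N-terminus (+1) and C-terminus (−1) cancel.
Net charge = (+1) + (−0) = +1.

+1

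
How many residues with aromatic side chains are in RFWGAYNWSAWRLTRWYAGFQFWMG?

10

The aromatic amino acids are Phe (F, benzyl), Trp (W, indole), and Tyr (Y, phenol).
Matching residues: F2, W3, Y6, W8, W11, W16, Y17, F20, F22, W23.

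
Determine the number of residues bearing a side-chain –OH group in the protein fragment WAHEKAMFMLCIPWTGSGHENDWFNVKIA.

2

The –OH-bearing residues are Ser, Thr (aliphatic alcohols), and Tyr (phenol).
Matching residues: T15, S17.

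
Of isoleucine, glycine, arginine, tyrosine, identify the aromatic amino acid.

tyrosine

Phenylalanine (F), tryptophan (W), and tyrosine (Y) have aromatic ring side chains.
Of the listed options, only tyrosine belongs to this group.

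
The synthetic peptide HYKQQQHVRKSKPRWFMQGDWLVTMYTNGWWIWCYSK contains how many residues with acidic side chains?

Aspartate (D) and glutamate (E) have carboxylic-acid side chains and are the acidic amino acids.
Matching residues: D20.

1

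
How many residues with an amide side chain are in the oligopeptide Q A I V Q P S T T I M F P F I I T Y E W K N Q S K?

4

Only N (asparagine) and Q (glutamine) carry a side-chain carboxamide.
Matching residues: Q1, Q5, N22, Q23.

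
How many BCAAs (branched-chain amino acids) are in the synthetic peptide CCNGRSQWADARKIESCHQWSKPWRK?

1

The BCAAs are Val, Leu, and Ile — aliphatic side chains with a branch point.
Matching residues: I14.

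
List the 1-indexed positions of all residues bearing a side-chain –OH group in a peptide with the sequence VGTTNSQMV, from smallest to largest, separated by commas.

The –OH-bearing residues are Ser, Thr (aliphatic alcohols), and Tyr (phenol).
Matching residues: T3, T4, S6.

3, 4, 6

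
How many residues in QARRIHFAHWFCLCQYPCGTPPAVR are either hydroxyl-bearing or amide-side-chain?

Hydroxyl-bearing: S, T, Y. Amide-side-chain: N, Q.
Hydroxyl-bearing residues here: Y16, T20 (2).
Amide-side-chain residues here: Q1, Q15 (2).
The two groups share no amino acid, so total = 2 + 2 = 4.

4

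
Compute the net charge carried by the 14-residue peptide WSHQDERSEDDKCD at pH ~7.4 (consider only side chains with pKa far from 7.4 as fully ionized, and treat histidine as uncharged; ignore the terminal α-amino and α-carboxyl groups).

The side chains ionized at physiological pH are Lys/Arg (+1) and Asp/Glu (−1); with His treated as neutral, nothing else contributes.
Positive (K, R): R7, K12 → +2.
Negative (D, E): D5, E6, E9, D10, D11, D14 → −6.
Net charge = (+2) + (−6) = −4.

-4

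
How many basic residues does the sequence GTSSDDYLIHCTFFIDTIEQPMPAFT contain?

1

Lysine (K), arginine (R), and histidine (H) have basic, nitrogen-containing side chains.
Matching residues: H10.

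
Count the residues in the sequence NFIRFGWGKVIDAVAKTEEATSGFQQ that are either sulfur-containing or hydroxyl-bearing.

3

Sulfur-containing: C, M. Hydroxyl-bearing: S, T, Y.
Sulfur-containing residues here: none (0).
Hydroxyl-bearing residues here: T17, T21, S22 (3).
The two groups share no amino acid, so total = 0 + 3 = 3.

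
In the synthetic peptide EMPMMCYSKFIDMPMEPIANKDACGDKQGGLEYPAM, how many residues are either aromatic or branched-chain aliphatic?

Aromatic: F, W, Y. Branched-chain aliphatic: I, L, V.
Aromatic residues here: Y7, F10, Y33 (3).
Branched-chain aliphatic residues here: I11, I18, L31 (3).
The two groups share no amino acid, so total = 3 + 3 = 6.

6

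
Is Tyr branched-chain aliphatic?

The BCAAs are Val, Leu, and Ile — aliphatic side chains with a branch point.
Tyrosine is not in this group.

No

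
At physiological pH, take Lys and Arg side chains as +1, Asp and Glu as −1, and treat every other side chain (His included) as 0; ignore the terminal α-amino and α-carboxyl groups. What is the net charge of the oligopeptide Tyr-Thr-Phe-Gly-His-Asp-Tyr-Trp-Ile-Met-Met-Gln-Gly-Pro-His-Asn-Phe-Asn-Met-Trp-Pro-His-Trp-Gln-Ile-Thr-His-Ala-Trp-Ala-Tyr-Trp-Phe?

Positive (K, R): none → +0.
Negative (D, E): Asp6 → −1.
Net charge = (+0) + (−1) = −1.

-1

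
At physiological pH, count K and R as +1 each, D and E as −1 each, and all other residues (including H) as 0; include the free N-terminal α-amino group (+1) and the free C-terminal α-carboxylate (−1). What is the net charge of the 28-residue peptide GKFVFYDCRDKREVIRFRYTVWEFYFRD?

Positive (K, R): K2, R9, K11, R12, R16, R18, R27 → +7.
Negative (D, E): D7, D10, E13, E23, D28 → −5.
The N-terminus (+1) and C-terminus (−1) cancel.
Net charge = (+7) + (−5) = +2.

+2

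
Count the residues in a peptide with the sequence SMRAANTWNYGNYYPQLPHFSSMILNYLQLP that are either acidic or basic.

2

Acidic: D, E. Basic: H, K, R.
Acidic residues here: none (0).
Basic residues here: R3, H19 (2).
The two groups share no amino acid, so total = 0 + 2 = 2.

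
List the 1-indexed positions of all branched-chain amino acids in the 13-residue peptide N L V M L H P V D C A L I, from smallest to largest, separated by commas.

V, L, and I make up the branched-chain aliphatic group.
Matching residues: L2, V3, L5, V8, L12, I13.

2, 3, 5, 8, 12, 13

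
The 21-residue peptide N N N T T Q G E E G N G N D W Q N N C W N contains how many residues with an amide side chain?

10

Only N (asparagine) and Q (glutamine) carry a side-chain carboxamide.
Matching residues: N1, N2, N3, Q6, N11, N13, Q16, N17, N18, N21.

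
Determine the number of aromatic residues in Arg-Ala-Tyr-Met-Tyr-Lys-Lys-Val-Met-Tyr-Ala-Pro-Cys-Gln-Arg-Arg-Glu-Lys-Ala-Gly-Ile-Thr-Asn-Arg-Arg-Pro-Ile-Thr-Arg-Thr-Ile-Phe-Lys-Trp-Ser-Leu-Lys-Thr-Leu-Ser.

5

The aromatic amino acids are Phe (F, benzyl), Trp (W, indole), and Tyr (Y, phenol).
Matching residues: Tyr3, Tyr5, Tyr10, Phe32, Trp34.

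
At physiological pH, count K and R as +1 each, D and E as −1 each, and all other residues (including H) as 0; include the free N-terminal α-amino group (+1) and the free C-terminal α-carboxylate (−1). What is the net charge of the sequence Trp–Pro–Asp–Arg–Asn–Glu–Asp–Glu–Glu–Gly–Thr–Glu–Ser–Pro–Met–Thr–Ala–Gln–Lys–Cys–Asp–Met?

Positive (K, R): Arg4, Lys19 → +2.
Negative (D, E): Asp3, Glu6, Asp7, Glu8, Glu9, Glu12, Asp21 → −7.
The N-terminus (+1) and C-terminus (−1) cancel.
Net charge = (+2) + (−7) = −5.

-5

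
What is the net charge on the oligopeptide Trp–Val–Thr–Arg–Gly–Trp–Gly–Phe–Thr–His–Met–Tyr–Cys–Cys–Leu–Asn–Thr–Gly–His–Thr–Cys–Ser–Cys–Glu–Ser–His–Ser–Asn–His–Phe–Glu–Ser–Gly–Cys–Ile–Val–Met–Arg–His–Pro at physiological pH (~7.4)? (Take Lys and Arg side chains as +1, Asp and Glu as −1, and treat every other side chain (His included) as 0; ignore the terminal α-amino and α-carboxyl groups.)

0

Positive (K, R): Arg4, Arg38 → +2.
Negative (D, E): Glu24, Glu31 → −2.
Net charge = (+2) + (−2) = 0.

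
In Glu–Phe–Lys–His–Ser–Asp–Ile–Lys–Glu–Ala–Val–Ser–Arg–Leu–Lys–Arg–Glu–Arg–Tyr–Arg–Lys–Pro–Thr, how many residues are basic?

The basic amino acids are Lys (K), Arg (R), and His (H).
Matching residues: Lys3, His4, Lys8, Arg13, Lys15, Arg16, Arg18, Arg20, Lys21.

9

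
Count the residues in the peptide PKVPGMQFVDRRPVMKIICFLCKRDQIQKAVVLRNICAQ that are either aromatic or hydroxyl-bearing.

Aromatic: F, W, Y. Hydroxyl-bearing: S, T, Y.
Aromatic residues here: F8, F20 (2).
Hydroxyl-bearing residues here: none (0).
(Y belongs to both groups, but none appear in this sequence.) Total = 2 + 0 = 2.

2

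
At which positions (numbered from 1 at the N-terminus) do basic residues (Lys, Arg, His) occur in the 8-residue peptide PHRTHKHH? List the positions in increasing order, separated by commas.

Matching residues: H2, R3, H5, K6, H7, H8.

2, 3, 5, 6, 7, 8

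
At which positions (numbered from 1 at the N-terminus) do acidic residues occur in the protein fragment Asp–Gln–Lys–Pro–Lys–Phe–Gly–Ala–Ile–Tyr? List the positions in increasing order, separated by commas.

1

Only D (aspartate) and E (glutamate) carry a side-chain carboxylic acid.
Matching residues: Asp1.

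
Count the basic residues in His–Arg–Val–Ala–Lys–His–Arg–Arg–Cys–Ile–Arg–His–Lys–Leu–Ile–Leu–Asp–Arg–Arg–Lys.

12

K, R, and H are the three residues with basic side chains (ε-amine, guanidinium, and imidazole respectively).
Matching residues: His1, Arg2, Lys5, His6, Arg7, Arg8, Arg11, His12, Lys13, Arg18, Arg19, Lys20.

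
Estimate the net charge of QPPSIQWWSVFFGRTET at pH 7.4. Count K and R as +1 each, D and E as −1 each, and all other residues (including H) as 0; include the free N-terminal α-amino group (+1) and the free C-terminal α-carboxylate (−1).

0

Positive (K, R): R14 → +1.
Negative (D, E): E16 → −1.
The N-terminus (+1) and C-terminus (−1) cancel.
Net charge = (+1) + (−1) = 0.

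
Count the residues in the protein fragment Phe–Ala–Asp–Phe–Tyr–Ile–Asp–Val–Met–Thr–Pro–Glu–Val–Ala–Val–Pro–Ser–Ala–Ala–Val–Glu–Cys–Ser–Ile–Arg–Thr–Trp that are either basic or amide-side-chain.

Basic: H, K, R. Amide-side-chain: N, Q.
Basic residues here: Arg25 (1).
Amide-side-chain residues here: none (0).
The two groups share no amino acid, so total = 1 + 0 = 1.

1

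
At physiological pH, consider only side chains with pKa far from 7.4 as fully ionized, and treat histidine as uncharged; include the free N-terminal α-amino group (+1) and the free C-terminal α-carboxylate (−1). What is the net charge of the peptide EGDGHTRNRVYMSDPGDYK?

The side chains ionized at physiological pH are Lys/Arg (+1) and Asp/Glu (−1); with His treated as neutral, nothing else contributes.
Positive (K, R): R7, R9, K19 → +3.
Negative (D, E): E1, D3, D14, D17 → −4.
The N-terminus (+1) and C-terminus (−1) cancel.
Net charge = (+3) + (−4) = −1.

-1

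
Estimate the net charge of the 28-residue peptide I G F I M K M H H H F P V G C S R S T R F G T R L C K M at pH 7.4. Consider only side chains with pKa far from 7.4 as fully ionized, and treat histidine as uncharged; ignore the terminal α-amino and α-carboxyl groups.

+5

Near pH 7.4, K and R contribute +1 each, D and E contribute −1 each, and every other side chain (His included, as stated) is uncharged.
Positive (K, R): K6, R17, R20, R24, K27 → +5.
Negative (D, E): none → −0.
Net charge = (+5) + (−0) = +5.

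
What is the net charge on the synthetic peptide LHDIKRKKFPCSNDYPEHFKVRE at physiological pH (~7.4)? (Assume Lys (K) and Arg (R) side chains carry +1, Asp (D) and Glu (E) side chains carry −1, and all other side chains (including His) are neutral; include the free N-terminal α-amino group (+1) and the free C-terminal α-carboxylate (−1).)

Positive (K, R): K5, R6, K7, K8, K20, R22 → +6.
Negative (D, E): D3, D14, E17, E23 → −4.
The N-terminus (+1) and C-terminus (−1) cancel.
Net charge = (+6) + (−4) = +2.

+2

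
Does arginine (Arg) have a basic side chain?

K, R, and H are the three residues with basic side chains (ε-amine, guanidinium, and imidazole respectively).
Arginine is in this group.

Yes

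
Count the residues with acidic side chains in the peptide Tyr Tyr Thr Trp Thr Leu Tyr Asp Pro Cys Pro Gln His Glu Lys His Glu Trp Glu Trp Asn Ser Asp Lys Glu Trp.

Only D (aspartate) and E (glutamate) carry a side-chain carboxylic acid.
Matching residues: Asp8, Glu14, Glu17, Glu19, Asp23, Glu25.

6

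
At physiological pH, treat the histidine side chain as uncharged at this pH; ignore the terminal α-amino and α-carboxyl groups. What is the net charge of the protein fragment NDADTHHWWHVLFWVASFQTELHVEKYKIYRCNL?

-1

Near pH 7.4, K and R contribute +1 each, D and E contribute −1 each, and every other side chain (His included, as stated) is uncharged.
Positive (K, R): K26, K28, R31 → +3.
Negative (D, E): D2, D4, E21, E25 → −4.
Net charge = (+3) + (−4) = −1.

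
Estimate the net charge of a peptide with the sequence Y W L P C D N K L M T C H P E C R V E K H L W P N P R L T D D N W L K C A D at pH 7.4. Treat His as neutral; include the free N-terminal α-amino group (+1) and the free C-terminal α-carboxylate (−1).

-1

The side chains ionized at physiological pH are Lys/Arg (+1) and Asp/Glu (−1); with His treated as neutral, nothing else contributes.
Positive (K, R): K8, R17, K20, R27, K35 → +5.
Negative (D, E): D6, E15, E19, D30, D31, D38 → −6.
The N-terminus (+1) and C-terminus (−1) cancel.
Net charge = (+5) + (−6) = −1.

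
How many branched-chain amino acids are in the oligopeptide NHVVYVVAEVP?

Valine (V), leucine (L), and isoleucine (I) are the branched-chain amino acids.
Matching residues: V3, V4, V6, V7, V10.

5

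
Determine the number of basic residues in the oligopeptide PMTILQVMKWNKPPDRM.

K, R, and H are the three residues with basic side chains (ε-amine, guanidinium, and imidazole respectively).
Matching residues: K9, K12, R16.

3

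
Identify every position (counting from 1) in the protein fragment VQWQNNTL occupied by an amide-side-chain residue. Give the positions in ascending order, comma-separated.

2, 4, 5, 6

Matching residues: Q2, Q4, N5, N6.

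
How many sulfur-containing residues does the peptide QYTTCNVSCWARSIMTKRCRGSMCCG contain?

The sulfur-bearing residues are cysteine (–SH) and methionine (–S–CH₃).
Matching residues: C5, C9, M15, C19, M23, C24, C25.

7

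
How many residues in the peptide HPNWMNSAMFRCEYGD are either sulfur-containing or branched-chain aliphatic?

3

Sulfur-containing: C, M. Branched-chain aliphatic: I, L, V.
Sulfur-containing residues here: M5, M9, C12 (3).
Branched-chain aliphatic residues here: none (0).
The two groups share no amino acid, so total = 3 + 0 = 3.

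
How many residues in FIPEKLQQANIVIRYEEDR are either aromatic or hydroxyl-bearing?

Aromatic: F, W, Y. Hydroxyl-bearing: S, T, Y.
Aromatic residues here: F1, Y15 (2).
Hydroxyl-bearing residues here: Y15 (1).
Y is in both groups, so the 1 Y residue must not be double-counted.
Total = 2 + 1 − 1 = 2.

2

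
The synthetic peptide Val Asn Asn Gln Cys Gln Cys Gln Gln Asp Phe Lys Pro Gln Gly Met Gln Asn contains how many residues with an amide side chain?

9

The amide-side-chain residues are Asn (N) and Gln (Q).
Matching residues: Asn2, Asn3, Gln4, Gln6, Gln8, Gln9, Gln14, Gln17, Asn18.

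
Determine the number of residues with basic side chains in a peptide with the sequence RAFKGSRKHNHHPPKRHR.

11

K, R, and H are the three residues with basic side chains (ε-amine, guanidinium, and imidazole respectively).
Matching residues: R1, K4, R7, K8, H9, H11, H12, K15, R16, H17, R18.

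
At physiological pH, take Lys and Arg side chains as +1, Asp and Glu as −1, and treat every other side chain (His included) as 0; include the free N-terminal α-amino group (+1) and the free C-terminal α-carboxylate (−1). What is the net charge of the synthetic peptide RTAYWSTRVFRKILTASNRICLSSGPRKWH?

Positive (K, R): R1, R8, R11, K12, R19, R27, K28 → +7.
Negative (D, E): none → −0.
The N-terminus (+1) and C-terminus (−1) cancel.
Net charge = (+7) + (−0) = +7.

+7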